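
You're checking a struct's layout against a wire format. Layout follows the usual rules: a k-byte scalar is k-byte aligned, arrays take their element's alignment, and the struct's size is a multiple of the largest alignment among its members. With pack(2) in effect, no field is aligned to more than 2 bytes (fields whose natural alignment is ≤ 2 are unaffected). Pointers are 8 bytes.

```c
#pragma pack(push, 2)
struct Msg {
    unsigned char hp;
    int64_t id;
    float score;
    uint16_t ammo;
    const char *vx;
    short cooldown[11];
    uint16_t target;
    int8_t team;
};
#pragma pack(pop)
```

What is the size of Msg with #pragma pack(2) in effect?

hp at 0 (size 1, align 1) → ends 1
pad 1 to align 2 for id
id at 2 (size 8, align 2) → ends 10
score at 10 (size 4, align 2) → ends 14
ammo at 14 (size 2, align 2) → ends 16
vx at 16 (size 8, align 2) → ends 24
cooldown at 24 (size 22, align 2) → ends 46
target at 46 (size 2, align 2) → ends 48
team at 48 (size 1, align 1) → ends 49
tail pad 1 to reach multiple of 2
total 50 bytes, alignment 2

50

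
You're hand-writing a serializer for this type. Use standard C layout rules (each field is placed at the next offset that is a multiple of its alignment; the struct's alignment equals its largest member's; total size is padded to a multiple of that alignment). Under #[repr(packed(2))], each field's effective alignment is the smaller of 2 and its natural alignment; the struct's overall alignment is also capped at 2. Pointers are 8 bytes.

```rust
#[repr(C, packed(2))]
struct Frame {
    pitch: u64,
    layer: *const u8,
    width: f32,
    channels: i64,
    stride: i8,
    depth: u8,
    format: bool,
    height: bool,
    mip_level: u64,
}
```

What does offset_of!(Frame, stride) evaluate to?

0..8  pitch  (8B, 2-aligned)
8..16  layer  (8B, 2-aligned)
16..20  width  (4B, 2-aligned)
20..28  channels  (8B, 2-aligned)
28..29  stride  (1B, 1-aligned)

28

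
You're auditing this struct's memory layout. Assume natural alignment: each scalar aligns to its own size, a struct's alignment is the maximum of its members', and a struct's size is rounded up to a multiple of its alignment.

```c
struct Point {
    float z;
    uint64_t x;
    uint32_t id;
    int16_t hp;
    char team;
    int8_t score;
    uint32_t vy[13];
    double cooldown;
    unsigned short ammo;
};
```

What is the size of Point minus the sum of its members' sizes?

@0: z [4B, align 4] → 4
+4 pad (align 8)
@8: x [8B, align 8] → 16
@16: id [4B, align 4] → 20
@20: hp [2B, align 2] → 22
@22: team [1B, align 1] → 23
@23: score [1B, align 1] → 24
@24: vy [52B, align 4] → 76
+4 pad (align 8)
@80: cooldown [8B, align 8] → 88
@88: ammo [2B, align 2] → 90
+6 tail pad (align 8)
size 96, align 8
data bytes 82, size 96 → padding 14

14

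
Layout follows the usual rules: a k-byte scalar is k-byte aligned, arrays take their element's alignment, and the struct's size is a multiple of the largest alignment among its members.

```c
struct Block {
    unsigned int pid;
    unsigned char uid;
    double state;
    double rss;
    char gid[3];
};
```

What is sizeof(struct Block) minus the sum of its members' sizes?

8

0..4  pid  (4B, 4-aligned)
4..5  uid  (1B, 1-aligned)
5..8  -- padding (3B)
8..16  state  (8B, 8-aligned)
16..24  rss  (8B, 8-aligned)
24..27  gid  (3B, 1-aligned)
27..32  -- tail padding (5B)
sizeof = 32, alignof = 8
data bytes 24, size 32 → padding 8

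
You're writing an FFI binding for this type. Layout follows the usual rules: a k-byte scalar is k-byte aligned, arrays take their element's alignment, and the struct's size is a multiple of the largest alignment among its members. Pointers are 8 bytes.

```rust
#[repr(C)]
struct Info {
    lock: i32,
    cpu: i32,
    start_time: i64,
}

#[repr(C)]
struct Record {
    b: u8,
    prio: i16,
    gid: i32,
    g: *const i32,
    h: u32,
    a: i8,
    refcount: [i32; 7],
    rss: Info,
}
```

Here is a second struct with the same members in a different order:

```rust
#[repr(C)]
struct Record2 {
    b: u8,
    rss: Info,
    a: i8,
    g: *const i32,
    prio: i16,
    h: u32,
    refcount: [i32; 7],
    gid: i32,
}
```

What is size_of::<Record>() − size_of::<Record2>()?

Info: lock at 0 (size 4, align 4) → ends 4; cpu at 4 (size 4, align 4) → ends 8; start_time at 8 (size 8, align 8) → ends 16; total 16 bytes, alignment 8
b at 0 (size 1, align 1) → ends 1
pad 1 to align 2 for prio
prio at 2 (size 2, align 2) → ends 4
gid at 4 (size 4, align 4) → ends 8
g at 8 (size 8, align 8) → ends 16
h at 16 (size 4, align 4) → ends 20
a at 20 (size 1, align 1) → ends 21
pad 3 to align 4 for refcount
refcount at 24 (size 28, align 4) → ends 52
pad 4 to align 8 for rss
rss at 56 (size 16, align 8) → ends 72
total 72 bytes, alignment 8
— Record2 —
b at 0 (size 1, align 1) → ends 1
pad 7 to align 8 for rss
rss at 8 (size 16, align 8) → ends 24
a at 24 (size 1, align 1) → ends 25
pad 7 to align 8 for g
g at 32 (size 8, align 8) → ends 40
prio at 40 (size 2, align 2) → ends 42
pad 2 to align 4 for h
h at 44 (size 4, align 4) → ends 48
refcount at 48 (size 28, align 4) → ends 76
gid at 76 (size 4, align 4) → ends 80
total 80 bytes, alignment 8
72 − 80 = -8

-8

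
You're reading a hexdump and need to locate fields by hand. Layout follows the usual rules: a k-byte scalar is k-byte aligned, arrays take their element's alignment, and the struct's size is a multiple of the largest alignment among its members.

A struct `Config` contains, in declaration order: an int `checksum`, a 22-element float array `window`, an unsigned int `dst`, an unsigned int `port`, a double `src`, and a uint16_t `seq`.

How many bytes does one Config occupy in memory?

@0: checksum [4B, align 4] → 4
@4: window [88B, align 4] → 92
@92: dst [4B, align 4] → 96
@96: port [4B, align 4] → 100
+4 pad (align 8)
@104: src [8B, align 8] → 112
@112: seq [2B, align 2] → 114
+6 tail pad (align 8)
size 120, align 8

120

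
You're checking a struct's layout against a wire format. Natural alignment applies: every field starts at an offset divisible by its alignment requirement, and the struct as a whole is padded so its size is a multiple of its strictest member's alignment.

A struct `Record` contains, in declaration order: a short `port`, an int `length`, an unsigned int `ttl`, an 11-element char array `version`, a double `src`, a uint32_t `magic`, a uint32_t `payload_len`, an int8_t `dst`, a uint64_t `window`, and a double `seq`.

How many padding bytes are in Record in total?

10

0..2  port  (2B, 2-aligned)
2..4  -- padding (2B)
4..8  length  (4B, 4-aligned)
8..12  ttl  (4B, 4-aligned)
12..23  version  (11B, 1-aligned)
23..24  -- padding (1B)
24..32  src  (8B, 8-aligned)
32..36  magic  (4B, 4-aligned)
36..40  payload_len  (4B, 4-aligned)
40..41  dst  (1B, 1-aligned)
41..48  -- padding (7B)
48..56  window  (8B, 8-aligned)
56..64  seq  (8B, 8-aligned)
sizeof = 64, alignof = 8
data bytes 54, size 64 → padding 10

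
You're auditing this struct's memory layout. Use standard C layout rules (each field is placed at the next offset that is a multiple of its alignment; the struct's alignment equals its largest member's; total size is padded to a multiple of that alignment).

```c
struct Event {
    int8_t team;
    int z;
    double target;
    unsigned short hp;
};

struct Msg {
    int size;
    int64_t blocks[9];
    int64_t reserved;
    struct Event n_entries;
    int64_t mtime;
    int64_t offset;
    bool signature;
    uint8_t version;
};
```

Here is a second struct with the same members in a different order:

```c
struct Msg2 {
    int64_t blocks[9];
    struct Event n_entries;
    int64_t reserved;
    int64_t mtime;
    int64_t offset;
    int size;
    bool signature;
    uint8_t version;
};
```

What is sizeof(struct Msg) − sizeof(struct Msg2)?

8

Event: 0..1  team  (1B, 1-aligned); 1..4  -- padding (3B); 4..8  z  (4B, 4-aligned); 8..16  target  (8B, 8-aligned); 16..18  hp  (2B, 2-aligned); 18..24  -- tail padding (6B); sizeof = 24, alignof = 8
0..4  size  (4B, 4-aligned)
4..8  -- padding (4B)
8..80  blocks  (72B, 8-aligned)
80..88  reserved  (8B, 8-aligned)
88..112  n_entries  (24B, 8-aligned)
112..120  mtime  (8B, 8-aligned)
120..128  offset  (8B, 8-aligned)
128..129  signature  (1B, 1-aligned)
129..130  version  (1B, 1-aligned)
130..136  -- tail padding (6B)
sizeof = 136, alignof = 8
— Msg2 —
0..72  blocks  (72B, 8-aligned)
72..96  n_entries  (24B, 8-aligned)
96..104  reserved  (8B, 8-aligned)
104..112  mtime  (8B, 8-aligned)
112..120  offset  (8B, 8-aligned)
120..124  size  (4B, 4-aligned)
124..125  signature  (1B, 1-aligned)
125..126  version  (1B, 1-aligned)
126..128  -- tail padding (2B)
sizeof = 128, alignof = 8
136 − 128 = 8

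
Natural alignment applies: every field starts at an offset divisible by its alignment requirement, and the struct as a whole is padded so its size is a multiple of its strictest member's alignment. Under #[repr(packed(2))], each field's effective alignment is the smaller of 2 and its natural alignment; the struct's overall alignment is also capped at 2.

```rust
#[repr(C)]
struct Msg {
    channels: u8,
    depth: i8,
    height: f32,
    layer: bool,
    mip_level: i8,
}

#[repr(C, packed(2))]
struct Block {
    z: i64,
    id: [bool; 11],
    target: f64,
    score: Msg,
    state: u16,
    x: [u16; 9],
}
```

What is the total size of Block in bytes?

Msg: @0: channels [1B, align 1] → 1; @1: depth [1B, align 1] → 2; +2 pad (align 4); @4: height [4B, align 4] → 8; @8: layer [1B, align 1] → 9; @9: mip_level [1B, align 1] → 10; +2 tail pad (align 4); size 12, align 4
@0: z [8B, align 2] → 8
@8: id [11B, align 1] → 19
+1 pad (align 2)
@20: target [8B, align 2] → 28
@28: score [12B, align 2] → 40
@40: state [2B, align 2] → 42
@42: x [18B, align 2] → 60
size 60, align 2

60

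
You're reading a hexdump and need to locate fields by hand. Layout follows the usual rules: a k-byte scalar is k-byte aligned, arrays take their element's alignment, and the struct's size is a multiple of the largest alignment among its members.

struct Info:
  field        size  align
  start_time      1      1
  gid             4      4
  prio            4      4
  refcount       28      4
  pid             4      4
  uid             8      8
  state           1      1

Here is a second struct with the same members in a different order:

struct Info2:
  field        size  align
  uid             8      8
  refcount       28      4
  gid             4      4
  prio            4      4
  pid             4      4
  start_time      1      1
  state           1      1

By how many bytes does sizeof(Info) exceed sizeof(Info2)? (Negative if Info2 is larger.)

@0: start_time [1B, align 1] → 1
+3 pad (align 4)
@4: gid [4B, align 4] → 8
@8: prio [4B, align 4] → 12
@12: refcount [28B, align 4] → 40
@40: pid [4B, align 4] → 44
+4 pad (align 8)
@48: uid [8B, align 8] → 56
@56: state [1B, align 1] → 57
+7 tail pad (align 8)
size 64, align 8
— Info2 —
@0: uid [8B, align 8] → 8
@8: refcount [28B, align 4] → 36
@36: gid [4B, align 4] → 40
@40: prio [4B, align 4] → 44
@44: pid [4B, align 4] → 48
@48: start_time [1B, align 1] → 49
@49: state [1B, align 1] → 50
+6 tail pad (align 8)
size 56, align 8
64 − 56 = 8

8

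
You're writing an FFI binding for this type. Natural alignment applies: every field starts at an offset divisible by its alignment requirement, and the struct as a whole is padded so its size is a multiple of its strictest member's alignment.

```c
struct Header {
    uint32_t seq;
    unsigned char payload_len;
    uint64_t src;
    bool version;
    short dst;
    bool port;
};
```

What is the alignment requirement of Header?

8

member alignments: seq=4, payload_len=1, src=8, version=1, dst=2, port=1
max = 8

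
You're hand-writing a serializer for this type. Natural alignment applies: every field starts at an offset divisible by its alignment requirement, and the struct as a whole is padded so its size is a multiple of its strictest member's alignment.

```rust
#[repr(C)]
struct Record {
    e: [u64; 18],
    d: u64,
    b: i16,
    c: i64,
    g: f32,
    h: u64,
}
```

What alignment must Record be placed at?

member alignments: e=8, d=8, b=2, c=8, g=4, h=8
max = 8

8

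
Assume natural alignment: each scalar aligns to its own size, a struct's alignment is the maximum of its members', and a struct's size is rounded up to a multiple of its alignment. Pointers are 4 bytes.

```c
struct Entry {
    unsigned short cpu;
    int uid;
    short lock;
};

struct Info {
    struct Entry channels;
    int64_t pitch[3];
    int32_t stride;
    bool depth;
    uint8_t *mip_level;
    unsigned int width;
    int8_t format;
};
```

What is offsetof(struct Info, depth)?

Entry: @0: cpu [2B, align 2] → 2; +2 pad (align 4); @4: uid [4B, align 4] → 8; @8: lock [2B, align 2] → 10; +2 tail pad (align 4); size 12, align 4
@0: channels [12B, align 4] → 12
+4 pad (align 8)
@16: pitch [24B, align 8] → 40
@40: stride [4B, align 4] → 44
@44: depth [1B, align 1] → 45

44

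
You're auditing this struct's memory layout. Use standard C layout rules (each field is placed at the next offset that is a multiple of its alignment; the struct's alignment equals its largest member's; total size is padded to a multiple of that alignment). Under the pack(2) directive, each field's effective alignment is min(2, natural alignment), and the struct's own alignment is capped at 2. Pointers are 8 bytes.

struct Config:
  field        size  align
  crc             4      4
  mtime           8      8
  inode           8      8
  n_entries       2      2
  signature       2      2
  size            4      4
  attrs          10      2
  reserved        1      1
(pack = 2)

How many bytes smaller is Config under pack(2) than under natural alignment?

8

natural layout:
  @0: crc [4B, align 4] → 4
  +4 pad (align 8)
  @8: mtime [8B, align 8] → 16
  @16: inode [8B, align 8] → 24
  @24: n_entries [2B, align 2] → 26
  @26: signature [2B, align 2] → 28
  @28: size [4B, align 4] → 32
  @32: attrs [10B, align 2] → 42
  @42: reserved [1B, align 1] → 43
  +5 tail pad (align 8)
  size 48, align 8
packed(2) layout:
  @0: crc [4B, align 2] → 4
  @4: mtime [8B, align 2] → 12
  @12: inode [8B, align 2] → 20
  @20: n_entries [2B, align 2] → 22
  @22: signature [2B, align 2] → 24
  @24: size [4B, align 2] → 28
  @28: attrs [10B, align 2] → 38
  @38: reserved [1B, align 1] → 39
  +1 tail pad (align 2)
  size 40, align 2
48 − 40 = 8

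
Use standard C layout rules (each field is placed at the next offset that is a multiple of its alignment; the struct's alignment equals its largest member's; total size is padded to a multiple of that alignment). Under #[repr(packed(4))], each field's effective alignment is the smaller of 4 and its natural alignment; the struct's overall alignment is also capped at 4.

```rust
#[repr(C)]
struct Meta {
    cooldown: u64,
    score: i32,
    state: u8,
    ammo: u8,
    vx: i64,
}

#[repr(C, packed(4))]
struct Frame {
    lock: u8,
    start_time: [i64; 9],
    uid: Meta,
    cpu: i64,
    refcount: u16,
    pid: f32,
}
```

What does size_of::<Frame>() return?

116 bytes

Meta: @0: cooldown [8B, align 8] → 8; @8: score [4B, align 4] → 12; @12: state [1B, align 1] → 13; @13: ammo [1B, align 1] → 14; +2 pad (align 8); @16: vx [8B, align 8] → 24; size 24, align 8
@0: lock [1B, align 1] → 1
+3 pad (align 4)
@4: start_time [72B, align 4] → 76
@76: uid [24B, align 4] → 100
@100: cpu [8B, align 4] → 108
@108: refcount [2B, align 2] → 110
+2 pad (align 4)
@112: pid [4B, align 4] → 116
size 116, align 4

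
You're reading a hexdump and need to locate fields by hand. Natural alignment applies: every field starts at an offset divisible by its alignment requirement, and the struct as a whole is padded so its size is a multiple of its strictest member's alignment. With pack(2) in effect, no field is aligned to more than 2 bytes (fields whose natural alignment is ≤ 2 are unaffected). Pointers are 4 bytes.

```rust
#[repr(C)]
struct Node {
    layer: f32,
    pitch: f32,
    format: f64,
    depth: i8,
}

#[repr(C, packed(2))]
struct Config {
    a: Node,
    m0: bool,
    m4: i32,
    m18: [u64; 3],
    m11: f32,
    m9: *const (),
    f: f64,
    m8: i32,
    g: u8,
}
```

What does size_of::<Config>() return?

Node: @0: layer [4B, align 4] → 4; @4: pitch [4B, align 4] → 8; @8: format [8B, align 8] → 16; @16: depth [1B, align 1] → 17; +7 tail pad (align 8); size 24, align 8
@0: a [24B, align 2] → 24
@24: m0 [1B, align 1] → 25
+1 pad (align 2)
@26: m4 [4B, align 2] → 30
@30: m18 [24B, align 2] → 54
@54: m11 [4B, align 2] → 58
@58: m9 [4B, align 2] → 62
@62: f [8B, align 2] → 70
@70: m8 [4B, align 2] → 74
@74: g [1B, align 1] → 75
+1 tail pad (align 2)
size 76, align 2

76 bytes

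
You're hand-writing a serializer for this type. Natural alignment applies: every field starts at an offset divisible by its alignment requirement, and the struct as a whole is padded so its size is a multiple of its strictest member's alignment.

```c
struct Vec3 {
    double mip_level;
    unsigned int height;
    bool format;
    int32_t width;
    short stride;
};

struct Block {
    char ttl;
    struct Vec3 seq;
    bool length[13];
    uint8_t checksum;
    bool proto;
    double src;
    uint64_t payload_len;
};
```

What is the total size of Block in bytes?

64

Vec3: 0..8  mip_level  (8B, 8-aligned); 8..12  height  (4B, 4-aligned); 12..13  format  (1B, 1-aligned); 13..16  -- padding (3B); 16..20  width  (4B, 4-aligned); 20..22  stride  (2B, 2-aligned); 22..24  -- tail padding (2B); sizeof = 24, alignof = 8
0..1  ttl  (1B, 1-aligned)
1..8  -- padding (7B)
8..32  seq  (24B, 8-aligned)
32..45  length  (13B, 1-aligned)
45..46  checksum  (1B, 1-aligned)
46..47  proto  (1B, 1-aligned)
47..48  -- padding (1B)
48..56  src  (8B, 8-aligned)
56..64  payload_len  (8B, 8-aligned)
sizeof = 64, alignof = 8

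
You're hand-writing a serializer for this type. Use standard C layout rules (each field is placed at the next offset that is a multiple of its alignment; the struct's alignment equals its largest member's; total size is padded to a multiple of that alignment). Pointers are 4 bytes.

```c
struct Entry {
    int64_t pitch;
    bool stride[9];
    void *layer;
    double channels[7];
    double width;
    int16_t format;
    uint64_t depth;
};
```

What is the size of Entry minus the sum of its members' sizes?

9

@0: pitch [8B, align 8] → 8
@8: stride [9B, align 1] → 17
+3 pad (align 4)
@20: layer [4B, align 4] → 24
@24: channels [56B, align 8] → 80
@80: width [8B, align 8] → 88
@88: format [2B, align 2] → 90
+6 pad (align 8)
@96: depth [8B, align 8] → 104
size 104, align 8
data bytes 95, size 104 → padding 9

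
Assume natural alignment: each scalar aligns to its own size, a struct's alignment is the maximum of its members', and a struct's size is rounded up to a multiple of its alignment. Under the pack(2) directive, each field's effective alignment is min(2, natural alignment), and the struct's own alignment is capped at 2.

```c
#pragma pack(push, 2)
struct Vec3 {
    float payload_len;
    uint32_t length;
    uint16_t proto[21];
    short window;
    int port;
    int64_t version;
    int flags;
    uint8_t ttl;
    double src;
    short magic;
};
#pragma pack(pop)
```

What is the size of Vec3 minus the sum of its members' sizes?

0..4  payload_len  (4B, 2-aligned)
4..8  length  (4B, 2-aligned)
8..50  proto  (42B, 2-aligned)
50..52  window  (2B, 2-aligned)
52..56  port  (4B, 2-aligned)
56..64  version  (8B, 2-aligned)
64..68  flags  (4B, 2-aligned)
68..69  ttl  (1B, 1-aligned)
69..70  -- padding (1B)
70..78  src  (8B, 2-aligned)
78..80  magic  (2B, 2-aligned)
sizeof = 80, alignof = 2
data bytes 79, size 80 → padding 1

1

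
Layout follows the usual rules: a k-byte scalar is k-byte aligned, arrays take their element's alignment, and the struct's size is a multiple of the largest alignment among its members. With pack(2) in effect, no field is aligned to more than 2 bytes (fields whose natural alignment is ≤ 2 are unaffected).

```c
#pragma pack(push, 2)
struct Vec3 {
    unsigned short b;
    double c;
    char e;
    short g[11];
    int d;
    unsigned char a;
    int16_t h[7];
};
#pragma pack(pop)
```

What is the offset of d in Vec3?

0..2  b  (2B, 2-aligned)
2..10  c  (8B, 2-aligned)
10..11  e  (1B, 1-aligned)
11..12  -- padding (1B)
12..34  g  (22B, 2-aligned)
34..38  d  (4B, 2-aligned)

34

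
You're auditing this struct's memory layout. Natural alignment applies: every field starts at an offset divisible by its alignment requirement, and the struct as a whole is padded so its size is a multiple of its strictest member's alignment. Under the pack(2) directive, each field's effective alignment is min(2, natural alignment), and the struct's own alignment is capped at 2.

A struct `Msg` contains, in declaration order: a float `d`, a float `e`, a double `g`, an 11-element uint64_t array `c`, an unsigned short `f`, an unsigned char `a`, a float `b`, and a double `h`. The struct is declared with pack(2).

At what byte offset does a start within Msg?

106

0..4  d  (4B, 2-aligned)
4..8  e  (4B, 2-aligned)
8..16  g  (8B, 2-aligned)
16..104  c  (88B, 2-aligned)
104..106  f  (2B, 2-aligned)
106..107  a  (1B, 1-aligned)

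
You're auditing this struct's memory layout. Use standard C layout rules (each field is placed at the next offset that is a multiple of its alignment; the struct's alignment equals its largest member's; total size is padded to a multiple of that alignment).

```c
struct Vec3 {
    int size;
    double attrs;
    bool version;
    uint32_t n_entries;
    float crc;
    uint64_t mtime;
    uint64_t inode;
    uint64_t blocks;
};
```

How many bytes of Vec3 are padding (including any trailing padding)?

0..4  size  (4B, 4-aligned)
4..8  -- padding (4B)
8..16  attrs  (8B, 8-aligned)
16..17  version  (1B, 1-aligned)
17..20  -- padding (3B)
20..24  n_entries  (4B, 4-aligned)
24..28  crc  (4B, 4-aligned)
28..32  -- padding (4B)
32..40  mtime  (8B, 8-aligned)
40..48  inode  (8B, 8-aligned)
48..56  blocks  (8B, 8-aligned)
sizeof = 56, alignof = 8
data bytes 45, size 56 → padding 11

11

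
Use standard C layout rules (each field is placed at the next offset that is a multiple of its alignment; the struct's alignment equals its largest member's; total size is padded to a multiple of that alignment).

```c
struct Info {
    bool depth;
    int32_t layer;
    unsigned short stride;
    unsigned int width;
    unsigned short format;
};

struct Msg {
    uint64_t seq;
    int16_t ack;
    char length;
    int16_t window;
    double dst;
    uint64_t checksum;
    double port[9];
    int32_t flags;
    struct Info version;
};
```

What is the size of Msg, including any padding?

128 bytes

Info: 0..1  depth  (1B, 1-aligned); 1..4  -- padding (3B); 4..8  layer  (4B, 4-aligned); 8..10  stride  (2B, 2-aligned); 10..12  -- padding (2B); 12..16  width  (4B, 4-aligned); 16..18  format  (2B, 2-aligned); 18..20  -- tail padding (2B); sizeof = 20, alignof = 4
0..8  seq  (8B, 8-aligned)
8..10  ack  (2B, 2-aligned)
10..11  length  (1B, 1-aligned)
11..12  -- padding (1B)
12..14  window  (2B, 2-aligned)
14..16  -- padding (2B)
16..24  dst  (8B, 8-aligned)
24..32  checksum  (8B, 8-aligned)
32..104  port  (72B, 8-aligned)
104..108  flags  (4B, 4-aligned)
108..128  version  (20B, 4-aligned)
sizeof = 128, alignof = 8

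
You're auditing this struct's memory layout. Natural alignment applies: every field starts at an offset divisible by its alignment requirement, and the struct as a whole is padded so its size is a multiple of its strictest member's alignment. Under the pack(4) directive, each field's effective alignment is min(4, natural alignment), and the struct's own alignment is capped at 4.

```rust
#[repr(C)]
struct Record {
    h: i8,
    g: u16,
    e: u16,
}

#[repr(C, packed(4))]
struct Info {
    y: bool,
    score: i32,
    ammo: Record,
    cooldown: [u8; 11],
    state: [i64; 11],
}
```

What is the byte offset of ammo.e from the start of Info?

Record: 0..1  h  (1B, 1-aligned); 1..2  -- padding (1B); 2..4  g  (2B, 2-aligned); 4..6  e  (2B, 2-aligned); sizeof = 6, alignof = 2
0..1  y  (1B, 1-aligned)
1..4  -- padding (3B)
4..8  score  (4B, 4-aligned)
8..14  ammo  (6B, 2-aligned)
within Record: e at 4
8 + 4 = 12

12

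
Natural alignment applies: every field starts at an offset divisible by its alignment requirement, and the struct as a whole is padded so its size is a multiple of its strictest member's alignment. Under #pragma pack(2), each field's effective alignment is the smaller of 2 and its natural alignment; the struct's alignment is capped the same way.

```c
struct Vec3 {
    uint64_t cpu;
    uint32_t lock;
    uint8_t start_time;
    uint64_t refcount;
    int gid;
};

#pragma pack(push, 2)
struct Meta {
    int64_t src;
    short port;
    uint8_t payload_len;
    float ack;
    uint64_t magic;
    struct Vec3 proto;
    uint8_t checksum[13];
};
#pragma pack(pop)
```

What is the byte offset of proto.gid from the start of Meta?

Vec3: cpu at 0 (size 8, align 8) → ends 8; lock at 8 (size 4, align 4) → ends 12; start_time at 12 (size 1, align 1) → ends 13; pad 3 to align 8 for refcount; refcount at 16 (size 8, align 8) → ends 24; gid at 24 (size 4, align 4) → ends 28; tail pad 4 to reach multiple of 8; total 32 bytes, alignment 8
src at 0 (size 8, align 2) → ends 8
port at 8 (size 2, align 2) → ends 10
payload_len at 10 (size 1, align 1) → ends 11
pad 1 to align 2 for ack
ack at 12 (size 4, align 2) → ends 16
magic at 16 (size 8, align 2) → ends 24
proto at 24 (size 32, align 2) → ends 56
within Vec3: gid at 24
24 + 24 = 48

48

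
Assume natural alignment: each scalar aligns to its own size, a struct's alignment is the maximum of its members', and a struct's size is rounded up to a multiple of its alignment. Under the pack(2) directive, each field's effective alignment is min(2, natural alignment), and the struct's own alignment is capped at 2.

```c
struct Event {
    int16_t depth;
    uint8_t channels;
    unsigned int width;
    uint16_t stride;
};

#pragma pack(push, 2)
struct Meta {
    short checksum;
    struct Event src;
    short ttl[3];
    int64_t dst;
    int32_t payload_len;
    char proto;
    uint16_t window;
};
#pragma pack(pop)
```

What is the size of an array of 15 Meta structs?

Event: 0..2  depth  (2B, 2-aligned); 2..3  channels  (1B, 1-aligned); 3..4  -- padding (1B); 4..8  width  (4B, 4-aligned); 8..10  stride  (2B, 2-aligned); 10..12  -- tail padding (2B); sizeof = 12, alignof = 4
0..2  checksum  (2B, 2-aligned)
2..14  src  (12B, 2-aligned)
14..20  ttl  (6B, 2-aligned)
20..28  dst  (8B, 2-aligned)
28..32  payload_len  (4B, 2-aligned)
32..33  proto  (1B, 1-aligned)
33..34  -- padding (1B)
34..36  window  (2B, 2-aligned)
sizeof = 36, alignof = 2
array of 15: 15 × 36 = 540

540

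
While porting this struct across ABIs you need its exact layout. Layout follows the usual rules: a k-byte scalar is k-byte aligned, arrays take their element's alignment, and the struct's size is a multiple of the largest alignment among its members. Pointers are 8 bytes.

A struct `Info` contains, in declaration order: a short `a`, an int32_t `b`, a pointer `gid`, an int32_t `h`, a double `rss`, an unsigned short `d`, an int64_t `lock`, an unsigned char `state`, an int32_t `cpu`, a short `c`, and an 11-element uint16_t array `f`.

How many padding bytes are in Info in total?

a at 0 (size 2, align 2) → ends 2
pad 2 to align 4 for b
b at 4 (size 4, align 4) → ends 8
gid at 8 (size 8, align 8) → ends 16
h at 16 (size 4, align 4) → ends 20
pad 4 to align 8 for rss
rss at 24 (size 8, align 8) → ends 32
d at 32 (size 2, align 2) → ends 34
pad 6 to align 8 for lock
lock at 40 (size 8, align 8) → ends 48
state at 48 (size 1, align 1) → ends 49
pad 3 to align 4 for cpu
cpu at 52 (size 4, align 4) → ends 56
c at 56 (size 2, align 2) → ends 58
f at 58 (size 22, align 2) → ends 80
total 80 bytes, alignment 8
data bytes 65, size 80 → padding 15

15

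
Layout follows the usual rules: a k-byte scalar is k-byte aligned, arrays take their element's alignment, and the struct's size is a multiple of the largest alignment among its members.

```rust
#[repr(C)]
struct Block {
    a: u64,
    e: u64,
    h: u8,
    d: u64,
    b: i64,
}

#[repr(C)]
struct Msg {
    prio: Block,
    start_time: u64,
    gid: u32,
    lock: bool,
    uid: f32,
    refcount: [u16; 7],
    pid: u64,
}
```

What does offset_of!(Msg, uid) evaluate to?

Block: 0..8  a  (8B, 8-aligned); 8..16  e  (8B, 8-aligned); 16..17  h  (1B, 1-aligned); 17..24  -- padding (7B); 24..32  d  (8B, 8-aligned); 32..40  b  (8B, 8-aligned); sizeof = 40, alignof = 8
0..40  prio  (40B, 8-aligned)
40..48  start_time  (8B, 8-aligned)
48..52  gid  (4B, 4-aligned)
52..53  lock  (1B, 1-aligned)
53..56  -- padding (3B)
56..60  uid  (4B, 4-aligned)

56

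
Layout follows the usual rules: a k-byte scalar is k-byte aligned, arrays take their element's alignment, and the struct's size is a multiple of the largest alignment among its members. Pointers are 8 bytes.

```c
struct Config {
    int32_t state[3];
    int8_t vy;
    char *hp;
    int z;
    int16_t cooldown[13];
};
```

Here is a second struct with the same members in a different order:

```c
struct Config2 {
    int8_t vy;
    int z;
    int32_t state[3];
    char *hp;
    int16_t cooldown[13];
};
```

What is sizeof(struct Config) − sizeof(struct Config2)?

state at 0 (size 12, align 4) → ends 12
vy at 12 (size 1, align 1) → ends 13
pad 3 to align 8 for hp
hp at 16 (size 8, align 8) → ends 24
z at 24 (size 4, align 4) → ends 28
cooldown at 28 (size 26, align 2) → ends 54
tail pad 2 to reach multiple of 8
total 56 bytes, alignment 8
— Config2 —
vy at 0 (size 1, align 1) → ends 1
pad 3 to align 4 for z
z at 4 (size 4, align 4) → ends 8
state at 8 (size 12, align 4) → ends 20
pad 4 to align 8 for hp
hp at 24 (size 8, align 8) → ends 32
cooldown at 32 (size 26, align 2) → ends 58
tail pad 6 to reach multiple of 8
total 64 bytes, alignment 8
56 − 64 = -8

-8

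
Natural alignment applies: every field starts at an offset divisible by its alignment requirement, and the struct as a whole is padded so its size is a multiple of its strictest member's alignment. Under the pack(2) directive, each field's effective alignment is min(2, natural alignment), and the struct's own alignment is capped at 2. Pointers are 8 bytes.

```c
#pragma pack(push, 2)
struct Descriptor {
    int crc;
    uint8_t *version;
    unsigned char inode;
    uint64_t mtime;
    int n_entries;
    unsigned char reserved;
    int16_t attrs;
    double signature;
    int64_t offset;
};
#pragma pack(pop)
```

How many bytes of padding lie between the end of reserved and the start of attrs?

1

crc at 0 (size 4, align 2) → ends 4
version at 4 (size 8, align 2) → ends 12
inode at 12 (size 1, align 1) → ends 13
pad 1 to align 2 for mtime
mtime at 14 (size 8, align 2) → ends 22
n_entries at 22 (size 4, align 2) → ends 26
reserved at 26 (size 1, align 1) → ends 27
pad 1 to align 2 for attrs
attrs at 28 (size 2, align 2) → ends 30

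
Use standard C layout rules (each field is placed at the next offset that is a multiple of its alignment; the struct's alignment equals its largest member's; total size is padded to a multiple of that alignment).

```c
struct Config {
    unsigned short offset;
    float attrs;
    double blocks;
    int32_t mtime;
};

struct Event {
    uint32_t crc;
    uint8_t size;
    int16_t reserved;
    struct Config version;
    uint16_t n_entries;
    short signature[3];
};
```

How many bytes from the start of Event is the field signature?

Config: 0..2  offset  (2B, 2-aligned); 2..4  -- padding (2B); 4..8  attrs  (4B, 4-aligned); 8..16  blocks  (8B, 8-aligned); 16..20  mtime  (4B, 4-aligned); 20..24  -- tail padding (4B); sizeof = 24, alignof = 8
0..4  crc  (4B, 4-aligned)
4..5  size  (1B, 1-aligned)
5..6  -- padding (1B)
6..8  reserved  (2B, 2-aligned)
8..32  version  (24B, 8-aligned)
32..34  n_entries  (2B, 2-aligned)
34..40  signature  (6B, 2-aligned)

34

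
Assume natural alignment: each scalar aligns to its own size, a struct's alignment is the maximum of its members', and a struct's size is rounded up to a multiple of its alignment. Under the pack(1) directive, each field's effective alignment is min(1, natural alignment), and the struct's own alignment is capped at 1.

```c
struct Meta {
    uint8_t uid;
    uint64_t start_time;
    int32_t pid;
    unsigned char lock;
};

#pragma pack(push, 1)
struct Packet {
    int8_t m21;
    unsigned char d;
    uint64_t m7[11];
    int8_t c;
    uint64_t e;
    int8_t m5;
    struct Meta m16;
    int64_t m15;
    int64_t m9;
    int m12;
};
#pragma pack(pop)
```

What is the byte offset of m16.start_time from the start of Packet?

108

Meta: uid at 0 (size 1, align 1) → ends 1; pad 7 to align 8 for start_time; start_time at 8 (size 8, align 8) → ends 16; pid at 16 (size 4, align 4) → ends 20; lock at 20 (size 1, align 1) → ends 21; tail pad 3 to reach multiple of 8; total 24 bytes, alignment 8
m21 at 0 (size 1, align 1) → ends 1
d at 1 (size 1, align 1) → ends 2
m7 at 2 (size 88, align 1) → ends 90
c at 90 (size 1, align 1) → ends 91
e at 91 (size 8, align 1) → ends 99
m5 at 99 (size 1, align 1) → ends 100
m16 at 100 (size 24, align 1) → ends 124
within Meta: start_time at 8
100 + 8 = 108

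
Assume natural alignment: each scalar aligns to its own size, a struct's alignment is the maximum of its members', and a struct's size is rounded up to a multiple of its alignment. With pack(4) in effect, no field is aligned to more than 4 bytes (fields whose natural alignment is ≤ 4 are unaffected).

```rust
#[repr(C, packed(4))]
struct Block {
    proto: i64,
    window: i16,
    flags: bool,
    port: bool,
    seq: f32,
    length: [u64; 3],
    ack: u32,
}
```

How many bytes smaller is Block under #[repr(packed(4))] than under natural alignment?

natural layout:
  proto at 0 (size 8, align 8) → ends 8
  window at 8 (size 2, align 2) → ends 10
  flags at 10 (size 1, align 1) → ends 11
  port at 11 (size 1, align 1) → ends 12
  seq at 12 (size 4, align 4) → ends 16
  length at 16 (size 24, align 8) → ends 40
  ack at 40 (size 4, align 4) → ends 44
  tail pad 4 to reach multiple of 8
  total 48 bytes, alignment 8
packed(4) layout:
  proto at 0 (size 8, align 4) → ends 8
  window at 8 (size 2, align 2) → ends 10
  flags at 10 (size 1, align 1) → ends 11
  port at 11 (size 1, align 1) → ends 12
  seq at 12 (size 4, align 4) → ends 16
  length at 16 (size 24, align 4) → ends 40
  ack at 40 (size 4, align 4) → ends 44
  total 44 bytes, alignment 4
48 − 44 = 4

4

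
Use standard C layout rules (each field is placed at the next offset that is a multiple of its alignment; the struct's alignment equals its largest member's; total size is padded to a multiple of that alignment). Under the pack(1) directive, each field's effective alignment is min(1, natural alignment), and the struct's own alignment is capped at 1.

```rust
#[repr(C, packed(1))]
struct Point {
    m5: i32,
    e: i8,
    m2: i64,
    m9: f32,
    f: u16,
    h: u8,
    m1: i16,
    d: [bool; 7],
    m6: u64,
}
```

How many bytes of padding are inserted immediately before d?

m5 at 0 (size 4, align 1) → ends 4
e at 4 (size 1, align 1) → ends 5
m2 at 5 (size 8, align 1) → ends 13
m9 at 13 (size 4, align 1) → ends 17
f at 17 (size 2, align 1) → ends 19
h at 19 (size 1, align 1) → ends 20
m1 at 20 (size 2, align 1) → ends 22
d at 22 (size 7, align 1) → ends 29

0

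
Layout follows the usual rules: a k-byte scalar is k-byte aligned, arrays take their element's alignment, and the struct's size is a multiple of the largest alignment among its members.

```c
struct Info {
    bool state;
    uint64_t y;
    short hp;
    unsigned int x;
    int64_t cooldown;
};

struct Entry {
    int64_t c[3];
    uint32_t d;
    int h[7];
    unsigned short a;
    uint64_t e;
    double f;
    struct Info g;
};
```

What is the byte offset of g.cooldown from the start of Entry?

Info: @0: state [1B, align 1] → 1; +7 pad (align 8); @8: y [8B, align 8] → 16; @16: hp [2B, align 2] → 18; +2 pad (align 4); @20: x [4B, align 4] → 24; @24: cooldown [8B, align 8] → 32; size 32, align 8
@0: c [24B, align 8] → 24
@24: d [4B, align 4] → 28
@28: h [28B, align 4] → 56
@56: a [2B, align 2] → 58
+6 pad (align 8)
@64: e [8B, align 8] → 72
@72: f [8B, align 8] → 80
@80: g [32B, align 8] → 112
within Info: cooldown at 24
80 + 24 = 104

104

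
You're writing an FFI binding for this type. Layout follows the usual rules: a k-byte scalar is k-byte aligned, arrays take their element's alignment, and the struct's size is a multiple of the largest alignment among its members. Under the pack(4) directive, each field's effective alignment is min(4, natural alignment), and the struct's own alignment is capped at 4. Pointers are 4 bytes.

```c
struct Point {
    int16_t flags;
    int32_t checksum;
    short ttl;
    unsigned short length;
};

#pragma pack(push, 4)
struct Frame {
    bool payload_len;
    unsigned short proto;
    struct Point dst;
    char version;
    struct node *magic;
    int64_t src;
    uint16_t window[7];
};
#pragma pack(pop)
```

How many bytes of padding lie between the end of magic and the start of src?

Point: flags at 0 (size 2, align 2) → ends 2; pad 2 to align 4 for checksum; checksum at 4 (size 4, align 4) → ends 8; ttl at 8 (size 2, align 2) → ends 10; length at 10 (size 2, align 2) → ends 12; total 12 bytes, alignment 4
payload_len at 0 (size 1, align 1) → ends 1
pad 1 to align 2 for proto
proto at 2 (size 2, align 2) → ends 4
dst at 4 (size 12, align 4) → ends 16
version at 16 (size 1, align 1) → ends 17
pad 3 to align 4 for magic
magic at 20 (size 4, align 4) → ends 24
src at 24 (size 8, align 4) → ends 32

0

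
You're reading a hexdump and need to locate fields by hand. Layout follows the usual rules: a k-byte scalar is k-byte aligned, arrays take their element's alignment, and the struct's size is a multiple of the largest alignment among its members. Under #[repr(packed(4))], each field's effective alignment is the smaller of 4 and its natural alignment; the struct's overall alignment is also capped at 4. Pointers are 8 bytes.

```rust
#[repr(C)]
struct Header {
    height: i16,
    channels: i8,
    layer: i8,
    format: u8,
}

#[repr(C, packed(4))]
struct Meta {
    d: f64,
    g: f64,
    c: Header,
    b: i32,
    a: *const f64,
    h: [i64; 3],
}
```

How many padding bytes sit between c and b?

2

Header: height at 0 (size 2, align 2) → ends 2; channels at 2 (size 1, align 1) → ends 3; layer at 3 (size 1, align 1) → ends 4; format at 4 (size 1, align 1) → ends 5; tail pad 1 to reach multiple of 2; total 6 bytes, alignment 2
d at 0 (size 8, align 4) → ends 8
g at 8 (size 8, align 4) → ends 16
c at 16 (size 6, align 2) → ends 22
pad 2 to align 4 for b
b at 24 (size 4, align 4) → ends 28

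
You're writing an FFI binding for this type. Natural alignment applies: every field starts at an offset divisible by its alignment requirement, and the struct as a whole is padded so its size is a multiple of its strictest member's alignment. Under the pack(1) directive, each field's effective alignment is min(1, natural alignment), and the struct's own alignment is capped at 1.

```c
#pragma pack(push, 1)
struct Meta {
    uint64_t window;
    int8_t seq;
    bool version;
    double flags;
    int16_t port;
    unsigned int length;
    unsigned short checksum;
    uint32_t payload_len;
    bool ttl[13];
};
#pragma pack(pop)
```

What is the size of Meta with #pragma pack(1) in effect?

43

@0: window [8B, align 1] → 8
@8: seq [1B, align 1] → 9
@9: version [1B, align 1] → 10
@10: flags [8B, align 1] → 18
@18: port [2B, align 1] → 20
@20: length [4B, align 1] → 24
@24: checksum [2B, align 1] → 26
@26: payload_len [4B, align 1] → 30
@30: ttl [13B, align 1] → 43
size 43, align 1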